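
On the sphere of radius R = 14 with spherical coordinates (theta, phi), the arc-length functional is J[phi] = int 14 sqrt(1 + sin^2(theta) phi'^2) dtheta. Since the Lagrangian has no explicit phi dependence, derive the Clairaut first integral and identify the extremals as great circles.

On the sphere of radius R = 14 with spherical coordinates (θ, φ), the induced metric is
    ds^2 = 196(dθ^2 + sin^2(θ) dφ^2).
Parameterise by θ; the arc-length functional is
    J[φ] = ∫ 14 sqrt(1 + sin^2(θ) (dφ/dθ)^2) dθ,
so L = 14 sqrt(1 + sin^2(θ) φ'^2). Compute
    ∂L/∂φ = 0  (L has no explicit φ dependence),
    ∂L/∂φ' = 14 sin^2(θ) φ' / sqrt(1 + sin^2(θ) φ'^2).
Since ∂L/∂φ = 0, the Euler-Lagrange equation
    d/dθ(∂L/∂φ') − ∂L/∂φ = 0
reduces to d/dθ(∂L/∂φ') = 0, i.e. the momentum conjugate to φ is conserved:
    14 sin^2(θ) φ' / sqrt(1 + sin^2(θ) φ'^2) = C.
The overall factor of 14 is constant, so dividing through gives Clairaut's relation sin^2(θ) φ' / sqrt(1 + sin^2(θ) φ'^2) = C' (with C' = C/14). Solving for φ' and integrating gives the great-circle family
    cot(θ) = A cos(φ − φ_0),
i.e. the intersection of the sphere with a plane through the origin. The two constants A and φ_0 (equivalently C and one phase) are fixed by the two endpoint conditions.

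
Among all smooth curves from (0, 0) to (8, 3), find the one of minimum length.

Arc-length functional: J[y] = ∫ sqrt(1 + (y')^2) dx.
Lagrangian L = sqrt(1 + (y')^2) has no explicit y dependence, so ∂L/∂y = 0 and the Euler-Lagrange equation gives
    d/dx( y' / sqrt(1 + (y')^2) ) = 0  ⇒  y' / sqrt(1 + (y')^2) = const.
Hence y' is constant, so y(x) is affine.
Fitting the endpoints (0, 0) and (8, 3):
    slope m = (3 − 0) / (8 − 0) = 3/8,
    intercept c = 0 − m·0 = 0.
Extremal: y(x) = (3/8) x.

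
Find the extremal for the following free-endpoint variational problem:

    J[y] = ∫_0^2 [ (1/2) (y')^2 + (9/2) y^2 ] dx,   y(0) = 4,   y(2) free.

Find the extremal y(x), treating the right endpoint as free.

The Lagrangian L = (1/2) (y')^2 + (9/2) y^2 gives
    ∂L/∂y = 9 y,   ∂L/∂y' = y'.
Euler-Lagrange: y'' − 9 y = 0.
With k = 3, the general solution is
    y(x) = A cosh(3 x) + B sinh(3 x).
Fixed left endpoint y(0) = 4 ⇒ A = 4.
The right endpoint x = 2 is free, so the natural (transversality) condition is ∂L/∂y' |_{x=2} = 0, i.e. y'(2) = 0.
Compute y'(x) = A k sinh(k x) + B k cosh(k x), so
    y'(2) = A k sinh(k·2) + B k cosh(k·2) = 0
    ⇒ B = −A tanh(k·2) = − 4 tanh(3·2).
Therefore the extremal is
    y(x) = 4 cosh(3 x) − 4 tanh(3·2) sinh(3 x).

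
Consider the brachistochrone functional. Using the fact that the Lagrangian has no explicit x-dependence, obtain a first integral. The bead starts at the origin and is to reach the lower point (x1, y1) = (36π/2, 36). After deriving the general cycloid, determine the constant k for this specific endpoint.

The Lagrangian L = sqrt((1 + y'^2) / y) has no explicit x dependence, so the Beltrami identity applies:
    L − y' ∂L/∂y' = C.
Compute ∂L/∂y' = y' / sqrt(y (1 + y'^2)).
Substitute:
    sqrt((1 + y'^2)/y) − y'·y' / sqrt(y (1 + y'^2))
    = (1 + y'^2) / sqrt(y (1 + y'^2)) − y'^2 / sqrt(y (1 + y'^2))
    = 1 / sqrt(y (1 + y'^2)) = C.
Squaring and rearranging gives the first integral
    y (1 + y'^2) = 1/C^2 =: k   (constant).
Solving this first-order ODE by the substitution
    y = (k/2)(1 − cos θ)
yields the cycloid parameterisation
    x(θ) = (k/2)(θ − sin θ),   y(θ) = (k/2)(1 − cos θ).
The constant k is fixed by the endpoint condition.
Now fit the given lower endpoint (x1, y1) = (36π/2, 36). At the bottom of the first arch (θ = π), the parametric equations give
    y(π) = (k/2)(1 − cos π) = k,
    x(π) = (k/2)(π − sin π) = kπ/2.
Matching y(π) = 36 gives k = 36, consistent with x(π) = 36π/2. Therefore the specific cycloid is
    x(θ) = (36/2)(θ − sin θ),   y(θ) = (36/2)(1 − cos θ).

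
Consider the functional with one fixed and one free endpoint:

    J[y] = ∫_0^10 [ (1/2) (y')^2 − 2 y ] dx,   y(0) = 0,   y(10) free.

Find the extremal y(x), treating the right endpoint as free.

The Lagrangian L = (1/2) (y')^2 − 2 y gives
    ∂L/∂y = −2,   ∂L/∂y' = y'.
Euler-Lagrange: d/dx(y') − (−2) = 0, i.e. y'' + 2 = 0, so
    y(x) = −(2/2) x^2 + C1 x + C2.
Fixed left endpoint y(0) = 0 ⇒ C2 = 0.
The right endpoint x = 10 is free, so the natural (transversality) condition is ∂L/∂y' |_{x=10} = 0, i.e. y'(10) = 0.
Compute y'(x) = −2 x + C1, so y'(10) = −20 + C1 = 0 ⇒ C1 = 20.
Therefore the extremal is
    y(x) = −x^2 + 20 x.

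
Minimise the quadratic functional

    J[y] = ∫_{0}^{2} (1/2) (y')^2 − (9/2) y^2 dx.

The Lagrangian is L = (1/2) (y')^2 − (9/2) y^2.
Compute ∂L/∂y = -9y, ∂L/∂y' = y'.
The Euler-Lagrange equation d/dx(∂L/∂y') − ∂L/∂y = 0 reduces to
    y'' + 9 y = 0.
Its general solution is
    y(x) = A sin(3x) + B cos(3x),
with A, B fixed by the endpoint conditions.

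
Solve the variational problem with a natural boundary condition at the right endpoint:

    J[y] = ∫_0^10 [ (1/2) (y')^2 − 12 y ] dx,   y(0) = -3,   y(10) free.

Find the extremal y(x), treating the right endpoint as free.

The Lagrangian L = (1/2) (y')^2 − 12 y gives
    ∂L/∂y = −12,   ∂L/∂y' = y'.
Euler-Lagrange: d/dx(y') − (−12) = 0, i.e. y'' + 12 = 0, so
    y(x) = −(12/2) x^2 + C1 x + C2.
Fixed left endpoint y(0) = -3 ⇒ C2 = -3.
The right endpoint x = 10 is free, so the natural (transversality) condition is ∂L/∂y' |_{x=10} = 0, i.e. y'(10) = 0.
Compute y'(x) = −12 x + C1, so y'(10) = −120 + C1 = 0 ⇒ C1 = 120.
Therefore the extremal is
    y(x) = −6 x^2 + 120 x − 3.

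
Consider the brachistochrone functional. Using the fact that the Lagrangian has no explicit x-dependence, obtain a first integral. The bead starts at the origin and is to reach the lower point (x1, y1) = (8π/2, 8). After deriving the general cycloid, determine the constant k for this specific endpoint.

The Lagrangian L = sqrt((1 + y'^2) / y) has no explicit x dependence, so the Beltrami identity applies:
    L − y' ∂L/∂y' = C.
Compute ∂L/∂y' = y' / sqrt(y (1 + y'^2)).
Substitute:
    sqrt((1 + y'^2)/y) − y'·y' / sqrt(y (1 + y'^2))
    = (1 + y'^2) / sqrt(y (1 + y'^2)) − y'^2 / sqrt(y (1 + y'^2))
    = 1 / sqrt(y (1 + y'^2)) = C.
Squaring and rearranging gives the first integral
    y (1 + y'^2) = 1/C^2 =: k   (constant).
Solving this first-order ODE by the substitution
    y = (k/2)(1 − cos θ)
yields the cycloid parameterisation
    x(θ) = (k/2)(θ − sin θ),   y(θ) = (k/2)(1 − cos θ).
The constant k is fixed by the endpoint condition.
Now fit the given lower endpoint (x1, y1) = (8π/2, 8). At the bottom of the first arch (θ = π), the parametric equations give
    y(π) = (k/2)(1 − cos π) = k,
    x(π) = (k/2)(π − sin π) = kπ/2.
Matching y(π) = 8 gives k = 8, consistent with x(π) = 8π/2. Therefore the specific cycloid is
    x(θ) = (8/2)(θ − sin θ),   y(θ) = (8/2)(1 − cos θ).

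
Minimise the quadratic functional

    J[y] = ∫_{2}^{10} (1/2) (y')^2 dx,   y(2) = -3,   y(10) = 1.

The Lagrangian is L = (1/2) (y')^2.
Compute ∂L/∂y = 0, ∂L/∂y' = y'.
The Euler-Lagrange equation d/dx(∂L/∂y') − ∂L/∂y = 0 reduces to
    y'' = 0.
Its general solution is
    y(x) = A x + B,
with A, B fixed by the endpoint conditions.
Applying the endpoint conditions y(2) = -3 and y(10) = 1: solve A·2 + B = -3 and A·10 + B = 1. Subtracting gives A(10 − 2) = 1 − -3, so A = 1/2, and B = -3 − A·2 = -4. Therefore
    y(x) = (1/2) x - 4.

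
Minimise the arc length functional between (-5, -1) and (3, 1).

Arc-length functional: J[y] = ∫ sqrt(1 + (y')^2) dx.
Lagrangian L = sqrt(1 + (y')^2) has no explicit y dependence, so ∂L/∂y = 0 and the Euler-Lagrange equation gives
    d/dx( y' / sqrt(1 + (y')^2) ) = 0  ⇒  y' / sqrt(1 + (y')^2) = const.
Hence y' is constant, so y(x) is affine.
Fitting the endpoints (-5, -1) and (3, 1):
    slope m = (1 − (-1)) / (3 − (-5)) = 1/4,
    intercept c = (-1) − m·(-5) = 1/4.
Extremal: y(x) = (1/4) x + 1/4.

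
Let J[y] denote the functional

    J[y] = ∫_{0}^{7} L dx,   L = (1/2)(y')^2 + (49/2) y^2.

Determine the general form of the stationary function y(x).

The Lagrangian is L = (1/2)(y')^2 + (49/2) y^2.
∂L/∂y = 49y.
∂L/∂y' = y'.
The Euler-Lagrange equation d/dx(∂L/∂y') − ∂L/∂y = 0 becomes:
    y'' - 49 y = 0
General solution: y(x) = A e^(7x) + B e^(-7x), where A and B are arbitrary constants fixed by the endpoint conditions.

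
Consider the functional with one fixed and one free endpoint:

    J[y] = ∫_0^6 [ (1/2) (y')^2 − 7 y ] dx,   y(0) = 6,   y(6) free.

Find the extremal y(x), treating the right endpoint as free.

The Lagrangian L = (1/2) (y')^2 − 7 y gives
    ∂L/∂y = −7,   ∂L/∂y' = y'.
Euler-Lagrange: d/dx(y') − (−7) = 0, i.e. y'' + 7 = 0, so
    y(x) = −(7/2) x^2 + C1 x + C2.
Fixed left endpoint y(0) = 6 ⇒ C2 = 6.
The right endpoint x = 6 is free, so the natural (transversality) condition is ∂L/∂y' |_{x=6} = 0, i.e. y'(6) = 0.
Compute y'(x) = −7 x + C1, so y'(6) = −42 + C1 = 0 ⇒ C1 = 42.
Therefore the extremal is
    y(x) = −(7/2) x^2 + 42 x + 6.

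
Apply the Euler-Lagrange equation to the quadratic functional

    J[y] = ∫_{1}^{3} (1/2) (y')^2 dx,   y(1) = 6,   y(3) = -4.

The Lagrangian is L = (1/2) (y')^2.
Compute ∂L/∂y = 0, ∂L/∂y' = y'.
The Euler-Lagrange equation d/dx(∂L/∂y') − ∂L/∂y = 0 reduces to
    y'' = 0.
Its general solution is
    y(x) = A x + B,
with A, B fixed by the endpoint conditions.
Applying the endpoint conditions y(1) = 6 and y(3) = -4: solve A·1 + B = 6 and A·3 + B = -4. Subtracting gives A(3 − 1) = -4 − 6, so A = -5, and B = 6 − A·1 = 11. Therefore
    y(x) = -5 x + 11.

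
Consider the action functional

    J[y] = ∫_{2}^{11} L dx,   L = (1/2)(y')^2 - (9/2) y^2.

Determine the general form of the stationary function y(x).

The Lagrangian is L = (1/2)(y')^2 - (9/2) y^2.
∂L/∂y = -9y.
∂L/∂y' = y'.
The Euler-Lagrange equation d/dx(∂L/∂y') − ∂L/∂y = 0 becomes:
    y'' + 9 y = 0
General solution: y(x) = A sin(3x) + B cos(3x), where A and B are arbitrary constants fixed by the endpoint conditions.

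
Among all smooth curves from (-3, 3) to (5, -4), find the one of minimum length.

Arc-length functional: J[y] = ∫ sqrt(1 + (y')^2) dx.
Lagrangian L = sqrt(1 + (y')^2) has no explicit y dependence, so ∂L/∂y = 0 and the Euler-Lagrange equation gives
    d/dx( y' / sqrt(1 + (y')^2) ) = 0  ⇒  y' / sqrt(1 + (y')^2) = const.
Hence y' is constant, so y(x) is affine.
Fitting the endpoints (-3, 3) and (5, -4):
    slope m = ((-4) − 3) / (5 − (-3)) = -7/8,
    intercept c = 3 − m·(-3) = 3/8.
Extremal: y(x) = (-7/8) x + 3/8.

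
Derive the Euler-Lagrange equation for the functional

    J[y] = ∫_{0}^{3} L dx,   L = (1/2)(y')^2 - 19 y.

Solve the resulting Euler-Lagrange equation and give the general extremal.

The Lagrangian is L = (1/2)(y')^2 - 19 y.
∂L/∂y = -19.
∂L/∂y' = y'.
The Euler-Lagrange equation d/dx(∂L/∂y') − ∂L/∂y = 0 becomes:
    y'' + 19 = 0
General solution: y(x) = -(19/2) x^2 + A x + B, where A and B are arbitrary constants fixed by the endpoint conditions.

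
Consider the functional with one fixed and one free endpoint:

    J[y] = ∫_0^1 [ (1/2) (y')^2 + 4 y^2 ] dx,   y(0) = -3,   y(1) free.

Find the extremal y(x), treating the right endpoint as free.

The Lagrangian L = (1/2) (y')^2 + 4 y^2 gives
    ∂L/∂y = 8 y,   ∂L/∂y' = y'.
Euler-Lagrange: y'' − 8 y = 0.
With k = sqrt(8), the general solution is
    y(x) = A cosh(sqrt(8) x) + B sinh(sqrt(8) x).
Fixed left endpoint y(0) = -3 ⇒ A = -3.
The right endpoint x = 1 is free, so the natural (transversality) condition is ∂L/∂y' |_{x=1} = 0, i.e. y'(1) = 0.
Compute y'(x) = A k sinh(k x) + B k cosh(k x), so
    y'(1) = A k sinh(k·1) + B k cosh(k·1) = 0
    ⇒ B = −A tanh(k·1) = 3 tanh(sqrt(8)·1).
Therefore the extremal is
    y(x) = −3 cosh(sqrt(8) x) + 3 tanh(sqrt(8)·1) sinh(sqrt(8) x).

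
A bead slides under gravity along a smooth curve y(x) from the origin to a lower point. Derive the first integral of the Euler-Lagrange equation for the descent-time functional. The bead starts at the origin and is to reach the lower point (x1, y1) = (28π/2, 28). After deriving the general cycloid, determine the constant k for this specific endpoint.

The Lagrangian L = sqrt((1 + y'^2) / y) has no explicit x dependence, so the Beltrami identity applies:
    L − y' ∂L/∂y' = C.
Compute ∂L/∂y' = y' / sqrt(y (1 + y'^2)).
Substitute:
    sqrt((1 + y'^2)/y) − y'·y' / sqrt(y (1 + y'^2))
    = (1 + y'^2) / sqrt(y (1 + y'^2)) − y'^2 / sqrt(y (1 + y'^2))
    = 1 / sqrt(y (1 + y'^2)) = C.
Squaring and rearranging gives the first integral
    y (1 + y'^2) = 1/C^2 =: k   (constant).
Solving this first-order ODE by the substitution
    y = (k/2)(1 − cos θ)
yields the cycloid parameterisation
    x(θ) = (k/2)(θ − sin θ),   y(θ) = (k/2)(1 − cos θ).
The constant k is fixed by the endpoint condition.
Now fit the given lower endpoint (x1, y1) = (28π/2, 28). At the bottom of the first arch (θ = π), the parametric equations give
    y(π) = (k/2)(1 − cos π) = k,
    x(π) = (k/2)(π − sin π) = kπ/2.
Matching y(π) = 28 gives k = 28, consistent with x(π) = 28π/2. Therefore the specific cycloid is
    x(θ) = (28/2)(θ − sin θ),   y(θ) = (28/2)(1 − cos θ).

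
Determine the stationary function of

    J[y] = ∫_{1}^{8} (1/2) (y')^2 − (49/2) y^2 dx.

The Lagrangian is L = (1/2) (y')^2 − (49/2) y^2.
Compute ∂L/∂y = -49y, ∂L/∂y' = y'.
The Euler-Lagrange equation d/dx(∂L/∂y') − ∂L/∂y = 0 reduces to
    y'' + 49 y = 0.
Its general solution is
    y(x) = A sin(7x) + B cos(7x),
with A, B fixed by the endpoint conditions.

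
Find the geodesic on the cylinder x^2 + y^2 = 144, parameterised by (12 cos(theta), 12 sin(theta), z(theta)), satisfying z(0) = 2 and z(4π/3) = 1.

Parameterise the cylinder of radius R = 12 as
    r(θ) = (12 cos θ, 12 sin θ, z(θ)).
The arc-length element is
    ds = sqrt(144 + (dz/dθ)^2) dθ,
so the Lagrangian is L = sqrt(144 + z'^2).
L depends on z' only, not on z or θ, so ∂L/∂z = 0 and
    ∂L/∂z' = z' / sqrt(144 + z'^2).
The Euler-Lagrange equation gives
    d/dθ( z' / sqrt(144 + z'^2) ) = 0,
so z' is constant. Integrating once:
    z(θ) = a θ + b,
a helix on the cylinder (a straight line when the cylinder is unrolled). The constants a, b are determined by the endpoint conditions.
With endpoint conditions z(0) = 2 and z(4π/3) = 1: from z(0) = b we get b = 2, and a·4π/3 + 2 = 1 gives a = -3/(4π), so
    z(θ) = (-3/(4π)) θ + 2.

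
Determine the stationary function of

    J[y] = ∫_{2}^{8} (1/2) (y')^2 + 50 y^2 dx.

The Lagrangian is L = (1/2) (y')^2 + 50 y^2.
Compute ∂L/∂y = 100y, ∂L/∂y' = y'.
The Euler-Lagrange equation d/dx(∂L/∂y') − ∂L/∂y = 0 reduces to
    y'' − 100 y = 0.
Its general solution is
    y(x) = A e^(10x) + B e^(−10x),
with A, B fixed by the endpoint conditions.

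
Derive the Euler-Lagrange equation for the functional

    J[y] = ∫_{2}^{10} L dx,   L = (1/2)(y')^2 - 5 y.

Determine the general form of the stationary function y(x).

The Lagrangian is L = (1/2)(y')^2 - 5 y.
∂L/∂y = -5.
∂L/∂y' = y'.
The Euler-Lagrange equation d/dx(∂L/∂y') − ∂L/∂y = 0 becomes:
    y'' + 5 = 0
General solution: y(x) = -(5/2) x^2 + A x + B, where A and B are arbitrary constants fixed by the endpoint conditions.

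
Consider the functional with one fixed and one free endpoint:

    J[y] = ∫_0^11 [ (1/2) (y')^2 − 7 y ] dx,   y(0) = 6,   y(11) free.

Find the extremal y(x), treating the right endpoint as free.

The Lagrangian L = (1/2) (y')^2 − 7 y gives
    ∂L/∂y = −7,   ∂L/∂y' = y'.
Euler-Lagrange: d/dx(y') − (−7) = 0, i.e. y'' + 7 = 0, so
    y(x) = −(7/2) x^2 + C1 x + C2.
Fixed left endpoint y(0) = 6 ⇒ C2 = 6.
The right endpoint x = 11 is free, so the natural (transversality) condition is ∂L/∂y' |_{x=11} = 0, i.e. y'(11) = 0.
Compute y'(x) = −7 x + C1, so y'(11) = −77 + C1 = 0 ⇒ C1 = 77.
Therefore the extremal is
    y(x) = −(7/2) x^2 + 77 x + 6.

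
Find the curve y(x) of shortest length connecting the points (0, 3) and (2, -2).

Arc-length functional: J[y] = ∫ sqrt(1 + (y')^2) dx.
Lagrangian L = sqrt(1 + (y')^2) has no explicit y dependence, so ∂L/∂y = 0 and the Euler-Lagrange equation gives
    d/dx( y' / sqrt(1 + (y')^2) ) = 0  ⇒  y' / sqrt(1 + (y')^2) = const.
Hence y' is constant, so y(x) is affine.
Fitting the endpoints (0, 3) and (2, -2):
    slope m = ((-2) − 3) / (2 − 0) = -5/2,
    intercept c = 3 − m·0 = 3.
Extremal: y(x) = (-5/2) x + 3.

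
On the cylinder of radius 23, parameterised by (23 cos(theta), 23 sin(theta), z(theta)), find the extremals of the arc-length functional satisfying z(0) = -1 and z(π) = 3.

Parameterise the cylinder of radius R = 23 as
    r(θ) = (23 cos θ, 23 sin θ, z(θ)).
The arc-length element is
    ds = sqrt(529 + (dz/dθ)^2) dθ,
so the Lagrangian is L = sqrt(529 + z'^2).
L depends on z' only, not on z or θ, so ∂L/∂z = 0 and
    ∂L/∂z' = z' / sqrt(529 + z'^2).
The Euler-Lagrange equation gives
    d/dθ( z' / sqrt(529 + z'^2) ) = 0,
so z' is constant. Integrating once:
    z(θ) = a θ + b,
a helix on the cylinder (a straight line when the cylinder is unrolled). The constants a, b are determined by the endpoint conditions.
With endpoint conditions z(0) = -1 and z(π) = 3: from z(0) = b we get b = -1, and a·π + -1 = 3 gives a = 4/π, so
    z(θ) = (4/π) θ − 1.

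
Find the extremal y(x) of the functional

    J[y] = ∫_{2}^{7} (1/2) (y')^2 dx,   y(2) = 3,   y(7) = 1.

The Lagrangian is L = (1/2) (y')^2.
Compute ∂L/∂y = 0, ∂L/∂y' = y'.
The Euler-Lagrange equation d/dx(∂L/∂y') − ∂L/∂y = 0 reduces to
    y'' = 0.
Its general solution is
    y(x) = A x + B,
with A, B fixed by the endpoint conditions.
Applying the endpoint conditions y(2) = 3 and y(7) = 1: solve A·2 + B = 3 and A·7 + B = 1. Subtracting gives A(7 − 2) = 1 − 3, so A = -2/5, and B = 3 − A·2 = 19/5. Therefore
    y(x) = (-2/5) x + 19/5.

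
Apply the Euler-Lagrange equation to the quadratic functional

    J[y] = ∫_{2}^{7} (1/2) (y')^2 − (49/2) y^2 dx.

The Lagrangian is L = (1/2) (y')^2 − (49/2) y^2.
Compute ∂L/∂y = -49y, ∂L/∂y' = y'.
The Euler-Lagrange equation d/dx(∂L/∂y') − ∂L/∂y = 0 reduces to
    y'' + 49 y = 0.
Its general solution is
    y(x) = A sin(7x) + B cos(7x),
with A, B fixed by the endpoint conditions.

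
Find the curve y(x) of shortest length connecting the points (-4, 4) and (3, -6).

Arc-length functional: J[y] = ∫ sqrt(1 + (y')^2) dx.
Lagrangian L = sqrt(1 + (y')^2) has no explicit y dependence, so ∂L/∂y = 0 and the Euler-Lagrange equation gives
    d/dx( y' / sqrt(1 + (y')^2) ) = 0  ⇒  y' / sqrt(1 + (y')^2) = const.
Hence y' is constant, so y(x) is affine.
Fitting the endpoints (-4, 4) and (3, -6):
    slope m = ((-6) − 4) / (3 − (-4)) = -10/7,
    intercept c = 4 − m·(-4) = -12/7.
Extremal: y(x) = (-10/7) x - 12/7.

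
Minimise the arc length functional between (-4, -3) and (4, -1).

Arc-length functional: J[y] = ∫ sqrt(1 + (y')^2) dx.
Lagrangian L = sqrt(1 + (y')^2) has no explicit y dependence, so ∂L/∂y = 0 and the Euler-Lagrange equation gives
    d/dx( y' / sqrt(1 + (y')^2) ) = 0  ⇒  y' / sqrt(1 + (y')^2) = const.
Hence y' is constant, so y(x) is affine.
Fitting the endpoints (-4, -3) and (4, -1):
    slope m = ((-1) − (-3)) / (4 − (-4)) = 1/4,
    intercept c = (-3) − m·(-4) = -2.
Extremal: y(x) = (1/4) x - 2.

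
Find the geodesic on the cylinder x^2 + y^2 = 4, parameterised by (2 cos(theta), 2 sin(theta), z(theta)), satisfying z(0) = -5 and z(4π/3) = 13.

Parameterise the cylinder of radius R = 2 as
    r(θ) = (2 cos θ, 2 sin θ, z(θ)).
The arc-length element is
    ds = sqrt(4 + (dz/dθ)^2) dθ,
so the Lagrangian is L = sqrt(4 + z'^2).
L depends on z' only, not on z or θ, so ∂L/∂z = 0 and
    ∂L/∂z' = z' / sqrt(4 + z'^2).
The Euler-Lagrange equation gives
    d/dθ( z' / sqrt(4 + z'^2) ) = 0,
so z' is constant. Integrating once:
    z(θ) = a θ + b,
a helix on the cylinder (a straight line when the cylinder is unrolled). The constants a, b are determined by the endpoint conditions.
With endpoint conditions z(0) = -5 and z(4π/3) = 13: from z(0) = b we get b = -5, and a·4π/3 + -5 = 13 gives a = 27/(2π), so
    z(θ) = (27/(2π)) θ − 5.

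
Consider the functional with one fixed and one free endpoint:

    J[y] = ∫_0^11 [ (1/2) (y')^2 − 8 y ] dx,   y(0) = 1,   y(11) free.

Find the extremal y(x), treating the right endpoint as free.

The Lagrangian L = (1/2) (y')^2 − 8 y gives
    ∂L/∂y = −8,   ∂L/∂y' = y'.
Euler-Lagrange: d/dx(y') − (−8) = 0, i.e. y'' + 8 = 0, so
    y(x) = −(8/2) x^2 + C1 x + C2.
Fixed left endpoint y(0) = 1 ⇒ C2 = 1.
The right endpoint x = 11 is free, so the natural (transversality) condition is ∂L/∂y' |_{x=11} = 0, i.e. y'(11) = 0.
Compute y'(x) = −8 x + C1, so y'(11) = −88 + C1 = 0 ⇒ C1 = 88.
Therefore the extremal is
    y(x) = −4 x^2 + 88 x + 1.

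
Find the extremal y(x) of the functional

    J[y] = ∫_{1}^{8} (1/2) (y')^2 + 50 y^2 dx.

The Lagrangian is L = (1/2) (y')^2 + 50 y^2.
Compute ∂L/∂y = 100y, ∂L/∂y' = y'.
The Euler-Lagrange equation d/dx(∂L/∂y') − ∂L/∂y = 0 reduces to
    y'' − 100 y = 0.
Its general solution is
    y(x) = A e^(10x) + B e^(−10x),
with A, B fixed by the endpoint conditions.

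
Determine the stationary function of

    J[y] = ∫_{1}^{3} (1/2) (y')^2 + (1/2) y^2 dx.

The Lagrangian is L = (1/2) (y')^2 + (1/2) y^2.
Compute ∂L/∂y = y, ∂L/∂y' = y'.
The Euler-Lagrange equation d/dx(∂L/∂y') − ∂L/∂y = 0 reduces to
    y'' − y = 0.
Its general solution is
    y(x) = A e^x + B e^(−x),
with A, B fixed by the endpoint conditions.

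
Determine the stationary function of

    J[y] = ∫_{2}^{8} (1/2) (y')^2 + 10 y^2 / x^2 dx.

The Lagrangian is L = (1/2) (y')^2 + 10 y^2 / x^2.
Compute ∂L/∂y = 20y/x^2, ∂L/∂y' = y'.
The Euler-Lagrange equation d/dx(∂L/∂y') − ∂L/∂y = 0 reduces to
    y'' − 20/x^2 · y = 0  (x > 0).
Its general solution is
    y(x) = A x^5 + B x^(-4),
with A, B fixed by the endpoint conditions.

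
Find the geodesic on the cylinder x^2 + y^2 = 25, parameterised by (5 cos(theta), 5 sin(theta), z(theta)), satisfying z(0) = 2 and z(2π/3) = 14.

Parameterise the cylinder of radius R = 5 as
    r(θ) = (5 cos θ, 5 sin θ, z(θ)).
The arc-length element is
    ds = sqrt(25 + (dz/dθ)^2) dθ,
so the Lagrangian is L = sqrt(25 + z'^2).
L depends on z' only, not on z or θ, so ∂L/∂z = 0 and
    ∂L/∂z' = z' / sqrt(25 + z'^2).
The Euler-Lagrange equation gives
    d/dθ( z' / sqrt(25 + z'^2) ) = 0,
so z' is constant. Integrating once:
    z(θ) = a θ + b,
a helix on the cylinder (a straight line when the cylinder is unrolled). The constants a, b are determined by the endpoint conditions.
With endpoint conditions z(0) = 2 and z(2π/3) = 14: from z(0) = b we get b = 2, and a·2π/3 + 2 = 14 gives a = 18/π, so
    z(θ) = (18/π) θ + 2.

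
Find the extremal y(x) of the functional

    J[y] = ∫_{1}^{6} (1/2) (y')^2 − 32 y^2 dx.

The Lagrangian is L = (1/2) (y')^2 − 32 y^2.
Compute ∂L/∂y = -64y, ∂L/∂y' = y'.
The Euler-Lagrange equation d/dx(∂L/∂y') − ∂L/∂y = 0 reduces to
    y'' + 64 y = 0.
Its general solution is
    y(x) = A sin(8x) + B cos(8x),
with A, B fixed by the endpoint conditions.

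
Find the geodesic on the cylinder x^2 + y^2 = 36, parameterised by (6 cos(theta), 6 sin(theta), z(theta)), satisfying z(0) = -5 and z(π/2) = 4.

Parameterise the cylinder of radius R = 6 as
    r(θ) = (6 cos θ, 6 sin θ, z(θ)).
The arc-length element is
    ds = sqrt(36 + (dz/dθ)^2) dθ,
so the Lagrangian is L = sqrt(36 + z'^2).
L depends on z' only, not on z or θ, so ∂L/∂z = 0 and
    ∂L/∂z' = z' / sqrt(36 + z'^2).
The Euler-Lagrange equation gives
    d/dθ( z' / sqrt(36 + z'^2) ) = 0,
so z' is constant. Integrating once:
    z(θ) = a θ + b,
a helix on the cylinder (a straight line when the cylinder is unrolled). The constants a, b are determined by the endpoint conditions.
With endpoint conditions z(0) = -5 and z(π/2) = 4: from z(0) = b we get b = -5, and a·π/2 + -5 = 4 gives a = 18/π, so
    z(θ) = (18/π) θ − 5.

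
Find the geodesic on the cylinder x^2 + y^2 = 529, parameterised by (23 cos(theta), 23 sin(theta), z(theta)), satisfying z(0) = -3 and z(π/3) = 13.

Parameterise the cylinder of radius R = 23 as
    r(θ) = (23 cos θ, 23 sin θ, z(θ)).
The arc-length element is
    ds = sqrt(529 + (dz/dθ)^2) dθ,
so the Lagrangian is L = sqrt(529 + z'^2).
L depends on z' only, not on z or θ, so ∂L/∂z = 0 and
    ∂L/∂z' = z' / sqrt(529 + z'^2).
The Euler-Lagrange equation gives
    d/dθ( z' / sqrt(529 + z'^2) ) = 0,
so z' is constant. Integrating once:
    z(θ) = a θ + b,
a helix on the cylinder (a straight line when the cylinder is unrolled). The constants a, b are determined by the endpoint conditions.
With endpoint conditions z(0) = -3 and z(π/3) = 13: from z(0) = b we get b = -3, and a·π/3 + -3 = 13 gives a = 48/π, so
    z(θ) = (48/π) θ − 3.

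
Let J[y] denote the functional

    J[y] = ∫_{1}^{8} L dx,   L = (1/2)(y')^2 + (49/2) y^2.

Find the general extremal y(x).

The Lagrangian is L = (1/2)(y')^2 + (49/2) y^2.
∂L/∂y = 49y.
∂L/∂y' = y'.
The Euler-Lagrange equation d/dx(∂L/∂y') − ∂L/∂y = 0 becomes:
    y'' - 49 y = 0
General solution: y(x) = A e^(7x) + B e^(-7x), where A and B are arbitrary constants fixed by the endpoint conditions.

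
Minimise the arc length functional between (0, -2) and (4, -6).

Arc-length functional: J[y] = ∫ sqrt(1 + (y')^2) dx.
Lagrangian L = sqrt(1 + (y')^2) has no explicit y dependence, so ∂L/∂y = 0 and the Euler-Lagrange equation gives
    d/dx( y' / sqrt(1 + (y')^2) ) = 0  ⇒  y' / sqrt(1 + (y')^2) = const.
Hence y' is constant, so y(x) is affine.
Fitting the endpoints (0, -2) and (4, -6):
    slope m = ((-6) − (-2)) / (4 − 0) = -1,
    intercept c = (-2) − m·0 = -2.
Extremal: y(x) = -x - 2.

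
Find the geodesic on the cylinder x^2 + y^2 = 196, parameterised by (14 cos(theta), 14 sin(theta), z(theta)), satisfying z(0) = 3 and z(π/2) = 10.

Parameterise the cylinder of radius R = 14 as
    r(θ) = (14 cos θ, 14 sin θ, z(θ)).
The arc-length element is
    ds = sqrt(196 + (dz/dθ)^2) dθ,
so the Lagrangian is L = sqrt(196 + z'^2).
L depends on z' only, not on z or θ, so ∂L/∂z = 0 and
    ∂L/∂z' = z' / sqrt(196 + z'^2).
The Euler-Lagrange equation gives
    d/dθ( z' / sqrt(196 + z'^2) ) = 0,
so z' is constant. Integrating once:
    z(θ) = a θ + b,
a helix on the cylinder (a straight line when the cylinder is unrolled). The constants a, b are determined by the endpoint conditions.
With endpoint conditions z(0) = 3 and z(π/2) = 10: from z(0) = b we get b = 3, and a·π/2 + 3 = 10 gives a = 14/π, so
    z(θ) = (14/π) θ + 3.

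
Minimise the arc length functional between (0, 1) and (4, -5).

Arc-length functional: J[y] = ∫ sqrt(1 + (y')^2) dx.
Lagrangian L = sqrt(1 + (y')^2) has no explicit y dependence, so ∂L/∂y = 0 and the Euler-Lagrange equation gives
    d/dx( y' / sqrt(1 + (y')^2) ) = 0  ⇒  y' / sqrt(1 + (y')^2) = const.
Hence y' is constant, so y(x) is affine.
Fitting the endpoints (0, 1) and (4, -5):
    slope m = ((-5) − 1) / (4 − 0) = -3/2,
    intercept c = 1 − m·0 = 1.
Extremal: y(x) = (-3/2) x + 1.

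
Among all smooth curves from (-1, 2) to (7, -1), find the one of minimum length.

Arc-length functional: J[y] = ∫ sqrt(1 + (y')^2) dx.
Lagrangian L = sqrt(1 + (y')^2) has no explicit y dependence, so ∂L/∂y = 0 and the Euler-Lagrange equation gives
    d/dx( y' / sqrt(1 + (y')^2) ) = 0  ⇒  y' / sqrt(1 + (y')^2) = const.
Hence y' is constant, so y(x) is affine.
Fitting the endpoints (-1, 2) and (7, -1):
    slope m = ((-1) − 2) / (7 − (-1)) = -3/8,
    intercept c = 2 − m·(-1) = 13/8.
Extremal: y(x) = (-3/8) x + 13/8.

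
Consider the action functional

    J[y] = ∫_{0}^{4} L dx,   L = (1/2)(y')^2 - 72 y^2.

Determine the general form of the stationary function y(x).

The Lagrangian is L = (1/2)(y')^2 - 72 y^2.
∂L/∂y = -144y.
∂L/∂y' = y'.
The Euler-Lagrange equation d/dx(∂L/∂y') − ∂L/∂y = 0 becomes:
    y'' + 144 y = 0
General solution: y(x) = A sin(12x) + B cos(12x), where A and B are arbitrary constants fixed by the endpoint conditions.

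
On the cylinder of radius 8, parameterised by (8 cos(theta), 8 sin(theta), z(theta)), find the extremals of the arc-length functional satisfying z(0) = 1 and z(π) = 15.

Parameterise the cylinder of radius R = 8 as
    r(θ) = (8 cos θ, 8 sin θ, z(θ)).
The arc-length element is
    ds = sqrt(64 + (dz/dθ)^2) dθ,
so the Lagrangian is L = sqrt(64 + z'^2).
L depends on z' only, not on z or θ, so ∂L/∂z = 0 and
    ∂L/∂z' = z' / sqrt(64 + z'^2).
The Euler-Lagrange equation gives
    d/dθ( z' / sqrt(64 + z'^2) ) = 0,
so z' is constant. Integrating once:
    z(θ) = a θ + b,
a helix on the cylinder (a straight line when the cylinder is unrolled). The constants a, b are determined by the endpoint conditions.
With endpoint conditions z(0) = 1 and z(π) = 15: from z(0) = b we get b = 1, and a·π + 1 = 15 gives a = 14/π, so
    z(θ) = (14/π) θ + 1.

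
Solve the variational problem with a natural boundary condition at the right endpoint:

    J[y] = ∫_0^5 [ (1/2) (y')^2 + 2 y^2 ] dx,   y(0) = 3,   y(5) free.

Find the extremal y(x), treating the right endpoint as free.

The Lagrangian L = (1/2) (y')^2 + 2 y^2 gives
    ∂L/∂y = 4 y,   ∂L/∂y' = y'.
Euler-Lagrange: y'' − 4 y = 0.
With k = 2, the general solution is
    y(x) = A cosh(2 x) + B sinh(2 x).
Fixed left endpoint y(0) = 3 ⇒ A = 3.
The right endpoint x = 5 is free, so the natural (transversality) condition is ∂L/∂y' |_{x=5} = 0, i.e. y'(5) = 0.
Compute y'(x) = A k sinh(k x) + B k cosh(k x), so
    y'(5) = A k sinh(k·5) + B k cosh(k·5) = 0
    ⇒ B = −A tanh(k·5) = − 3 tanh(2·5).
Therefore the extremal is
    y(x) = 3 cosh(2 x) − 3 tanh(2·5) sinh(2 x).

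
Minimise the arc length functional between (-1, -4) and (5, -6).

Arc-length functional: J[y] = ∫ sqrt(1 + (y')^2) dx.
Lagrangian L = sqrt(1 + (y')^2) has no explicit y dependence, so ∂L/∂y = 0 and the Euler-Lagrange equation gives
    d/dx( y' / sqrt(1 + (y')^2) ) = 0  ⇒  y' / sqrt(1 + (y')^2) = const.
Hence y' is constant, so y(x) is affine.
Fitting the endpoints (-1, -4) and (5, -6):
    slope m = ((-6) − (-4)) / (5 − (-1)) = -1/3,
    intercept c = (-4) − m·(-1) = -13/3.
Extremal: y(x) = (-1/3) x - 13/3.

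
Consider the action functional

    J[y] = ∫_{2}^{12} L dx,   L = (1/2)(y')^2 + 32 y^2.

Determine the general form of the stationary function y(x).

The Lagrangian is L = (1/2)(y')^2 + 32 y^2.
∂L/∂y = 64y.
∂L/∂y' = y'.
The Euler-Lagrange equation d/dx(∂L/∂y') − ∂L/∂y = 0 becomes:
    y'' - 64 y = 0
General solution: y(x) = A e^(8x) + B e^(-8x), where A and B are arbitrary constants fixed by the endpoint conditions.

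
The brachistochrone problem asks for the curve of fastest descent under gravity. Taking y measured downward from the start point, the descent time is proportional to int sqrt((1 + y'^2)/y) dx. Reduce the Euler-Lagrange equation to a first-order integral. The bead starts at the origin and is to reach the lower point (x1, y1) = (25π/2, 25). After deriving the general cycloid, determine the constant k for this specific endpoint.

The Lagrangian L = sqrt((1 + y'^2) / y) has no explicit x dependence, so the Beltrami identity applies:
    L − y' ∂L/∂y' = C.
Compute ∂L/∂y' = y' / sqrt(y (1 + y'^2)).
Substitute:
    sqrt((1 + y'^2)/y) − y'·y' / sqrt(y (1 + y'^2))
    = (1 + y'^2) / sqrt(y (1 + y'^2)) − y'^2 / sqrt(y (1 + y'^2))
    = 1 / sqrt(y (1 + y'^2)) = C.
Squaring and rearranging gives the first integral
    y (1 + y'^2) = 1/C^2 =: k   (constant).
Solving this first-order ODE by the substitution
    y = (k/2)(1 − cos θ)
yields the cycloid parameterisation
    x(θ) = (k/2)(θ − sin θ),   y(θ) = (k/2)(1 − cos θ).
The constant k is fixed by the endpoint condition.
Now fit the given lower endpoint (x1, y1) = (25π/2, 25). At the bottom of the first arch (θ = π), the parametric equations give
    y(π) = (k/2)(1 − cos π) = k,
    x(π) = (k/2)(π − sin π) = kπ/2.
Matching y(π) = 25 gives k = 25, consistent with x(π) = 25π/2. Therefore the specific cycloid is
    x(θ) = (25/2)(θ − sin θ),   y(θ) = (25/2)(1 − cos θ).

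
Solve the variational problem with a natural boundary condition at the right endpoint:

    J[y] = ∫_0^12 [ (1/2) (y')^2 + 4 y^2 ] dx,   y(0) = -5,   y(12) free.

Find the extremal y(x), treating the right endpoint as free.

The Lagrangian L = (1/2) (y')^2 + 4 y^2 gives
    ∂L/∂y = 8 y,   ∂L/∂y' = y'.
Euler-Lagrange: y'' − 8 y = 0.
With k = sqrt(8), the general solution is
    y(x) = A cosh(sqrt(8) x) + B sinh(sqrt(8) x).
Fixed left endpoint y(0) = -5 ⇒ A = -5.
The right endpoint x = 12 is free, so the natural (transversality) condition is ∂L/∂y' |_{x=12} = 0, i.e. y'(12) = 0.
Compute y'(x) = A k sinh(k x) + B k cosh(k x), so
    y'(12) = A k sinh(k·12) + B k cosh(k·12) = 0
    ⇒ B = −A tanh(k·12) = 5 tanh(sqrt(8)·12).
Therefore the extremal is
    y(x) = −5 cosh(sqrt(8) x) + 5 tanh(sqrt(8)·12) sinh(sqrt(8) x).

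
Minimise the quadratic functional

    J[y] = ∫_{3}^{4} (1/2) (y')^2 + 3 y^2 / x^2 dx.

The Lagrangian is L = (1/2) (y')^2 + 3 y^2 / x^2.
Compute ∂L/∂y = 6y/x^2, ∂L/∂y' = y'.
The Euler-Lagrange equation d/dx(∂L/∂y') − ∂L/∂y = 0 reduces to
    y'' − 6/x^2 · y = 0  (x > 0).
Its general solution is
    y(x) = A x^3 + B x^(-2),
with A, B fixed by the endpoint conditions.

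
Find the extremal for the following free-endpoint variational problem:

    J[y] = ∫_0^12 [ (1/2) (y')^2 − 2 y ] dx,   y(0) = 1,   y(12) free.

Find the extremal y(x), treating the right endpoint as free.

The Lagrangian L = (1/2) (y')^2 − 2 y gives
    ∂L/∂y = −2,   ∂L/∂y' = y'.
Euler-Lagrange: d/dx(y') − (−2) = 0, i.e. y'' + 2 = 0, so
    y(x) = −(2/2) x^2 + C1 x + C2.
Fixed left endpoint y(0) = 1 ⇒ C2 = 1.
The right endpoint x = 12 is free, so the natural (transversality) condition is ∂L/∂y' |_{x=12} = 0, i.e. y'(12) = 0.
Compute y'(x) = −2 x + C1, so y'(12) = −24 + C1 = 0 ⇒ C1 = 24.
Therefore the extremal is
    y(x) = −x^2 + 24 x + 1.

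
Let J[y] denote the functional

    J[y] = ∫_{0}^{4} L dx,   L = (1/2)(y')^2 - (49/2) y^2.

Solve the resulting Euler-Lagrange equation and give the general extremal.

The Lagrangian is L = (1/2)(y')^2 - (49/2) y^2.
∂L/∂y = -49y.
∂L/∂y' = y'.
The Euler-Lagrange equation d/dx(∂L/∂y') − ∂L/∂y = 0 becomes:
    y'' + 49 y = 0
General solution: y(x) = A sin(7x) + B cos(7x), where A and B are arbitrary constants fixed by the endpoint conditions.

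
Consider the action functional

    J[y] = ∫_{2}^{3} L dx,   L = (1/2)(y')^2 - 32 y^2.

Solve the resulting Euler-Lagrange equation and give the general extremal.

The Lagrangian is L = (1/2)(y')^2 - 32 y^2.
∂L/∂y = -64y.
∂L/∂y' = y'.
The Euler-Lagrange equation d/dx(∂L/∂y') − ∂L/∂y = 0 becomes:
    y'' + 64 y = 0
General solution: y(x) = A sin(8x) + B cos(8x), where A and B are arbitrary constants fixed by the endpoint conditions.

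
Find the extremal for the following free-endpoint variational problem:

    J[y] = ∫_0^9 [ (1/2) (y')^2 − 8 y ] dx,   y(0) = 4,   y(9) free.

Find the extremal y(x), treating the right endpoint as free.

The Lagrangian L = (1/2) (y')^2 − 8 y gives
    ∂L/∂y = −8,   ∂L/∂y' = y'.
Euler-Lagrange: d/dx(y') − (−8) = 0, i.e. y'' + 8 = 0, so
    y(x) = −(8/2) x^2 + C1 x + C2.
Fixed left endpoint y(0) = 4 ⇒ C2 = 4.
The right endpoint x = 9 is free, so the natural (transversality) condition is ∂L/∂y' |_{x=9} = 0, i.e. y'(9) = 0.
Compute y'(x) = −8 x + C1, so y'(9) = −72 + C1 = 0 ⇒ C1 = 72.
Therefore the extremal is
    y(x) = −4 x^2 + 72 x + 4.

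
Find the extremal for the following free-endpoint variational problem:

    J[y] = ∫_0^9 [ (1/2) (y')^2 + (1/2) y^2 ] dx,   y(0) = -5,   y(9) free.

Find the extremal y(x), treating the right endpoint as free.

The Lagrangian L = (1/2) (y')^2 + (1/2) y^2 gives
    ∂L/∂y = 1 y,   ∂L/∂y' = y'.
Euler-Lagrange: y'' − y = 0.
With k = 1, the general solution is
    y(x) = A cosh(x) + B sinh(x).
Fixed left endpoint y(0) = -5 ⇒ A = -5.
The right endpoint x = 9 is free, so the natural (transversality) condition is ∂L/∂y' |_{x=9} = 0, i.e. y'(9) = 0.
Compute y'(x) = A k sinh(k x) + B k cosh(k x), so
    y'(9) = A k sinh(k·9) + B k cosh(k·9) = 0
    ⇒ B = −A tanh(k·9) = 5 tanh(1·9).
Therefore the extremal is
    y(x) = −5 cosh(1 x) + 5 tanh(1·9) sinh(1 x).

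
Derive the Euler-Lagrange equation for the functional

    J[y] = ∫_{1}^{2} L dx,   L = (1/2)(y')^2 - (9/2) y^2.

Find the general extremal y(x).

The Lagrangian is L = (1/2)(y')^2 - (9/2) y^2.
∂L/∂y = -9y.
∂L/∂y' = y'.
The Euler-Lagrange equation d/dx(∂L/∂y') − ∂L/∂y = 0 becomes:
    y'' + 9 y = 0
General solution: y(x) = A sin(3x) + B cos(3x), where A and B are arbitrary constants fixed by the endpoint conditions.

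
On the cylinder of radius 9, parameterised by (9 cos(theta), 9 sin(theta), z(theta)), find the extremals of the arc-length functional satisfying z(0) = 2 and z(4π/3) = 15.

Parameterise the cylinder of radius R = 9 as
    r(θ) = (9 cos θ, 9 sin θ, z(θ)).
The arc-length element is
    ds = sqrt(81 + (dz/dθ)^2) dθ,
so the Lagrangian is L = sqrt(81 + z'^2).
L depends on z' only, not on z or θ, so ∂L/∂z = 0 and
    ∂L/∂z' = z' / sqrt(81 + z'^2).
The Euler-Lagrange equation gives
    d/dθ( z' / sqrt(81 + z'^2) ) = 0,
so z' is constant. Integrating once:
    z(θ) = a θ + b,
a helix on the cylinder (a straight line when the cylinder is unrolled). The constants a, b are determined by the endpoint conditions.
With endpoint conditions z(0) = 2 and z(4π/3) = 15: from z(0) = b we get b = 2, and a·4π/3 + 2 = 15 gives a = 39/(4π), so
    z(θ) = (39/(4π)) θ + 2.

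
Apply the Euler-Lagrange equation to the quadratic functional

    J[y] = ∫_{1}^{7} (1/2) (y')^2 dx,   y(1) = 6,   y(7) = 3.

The Lagrangian is L = (1/2) (y')^2.
Compute ∂L/∂y = 0, ∂L/∂y' = y'.
The Euler-Lagrange equation d/dx(∂L/∂y') − ∂L/∂y = 0 reduces to
    y'' = 0.
Its general solution is
    y(x) = A x + B,
with A, B fixed by the endpoint conditions.
Applying the endpoint conditions y(1) = 6 and y(7) = 3: solve A·1 + B = 6 and A·7 + B = 3. Subtracting gives A(7 − 1) = 3 − 6, so A = -1/2, and B = 6 − A·1 = 13/2. Therefore
    y(x) = (-1/2) x + 13/2.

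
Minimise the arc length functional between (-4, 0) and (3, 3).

Arc-length functional: J[y] = ∫ sqrt(1 + (y')^2) dx.
Lagrangian L = sqrt(1 + (y')^2) has no explicit y dependence, so ∂L/∂y = 0 and the Euler-Lagrange equation gives
    d/dx( y' / sqrt(1 + (y')^2) ) = 0  ⇒  y' / sqrt(1 + (y')^2) = const.
Hence y' is constant, so y(x) is affine.
Fitting the endpoints (-4, 0) and (3, 3):
    slope m = (3 − 0) / (3 − (-4)) = 3/7,
    intercept c = 0 − m·(-4) = 12/7.
Extremal: y(x) = (3/7) x + 12/7.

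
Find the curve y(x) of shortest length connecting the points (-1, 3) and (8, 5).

Arc-length functional: J[y] = ∫ sqrt(1 + (y')^2) dx.
Lagrangian L = sqrt(1 + (y')^2) has no explicit y dependence, so ∂L/∂y = 0 and the Euler-Lagrange equation gives
    d/dx( y' / sqrt(1 + (y')^2) ) = 0  ⇒  y' / sqrt(1 + (y')^2) = const.
Hence y' is constant, so y(x) is affine.
Fitting the endpoints (-1, 3) and (8, 5):
    slope m = (5 − 3) / (8 − (-1)) = 2/9,
    intercept c = 3 − m·(-1) = 29/9.
Extremal: y(x) = (2/9) x + 29/9.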